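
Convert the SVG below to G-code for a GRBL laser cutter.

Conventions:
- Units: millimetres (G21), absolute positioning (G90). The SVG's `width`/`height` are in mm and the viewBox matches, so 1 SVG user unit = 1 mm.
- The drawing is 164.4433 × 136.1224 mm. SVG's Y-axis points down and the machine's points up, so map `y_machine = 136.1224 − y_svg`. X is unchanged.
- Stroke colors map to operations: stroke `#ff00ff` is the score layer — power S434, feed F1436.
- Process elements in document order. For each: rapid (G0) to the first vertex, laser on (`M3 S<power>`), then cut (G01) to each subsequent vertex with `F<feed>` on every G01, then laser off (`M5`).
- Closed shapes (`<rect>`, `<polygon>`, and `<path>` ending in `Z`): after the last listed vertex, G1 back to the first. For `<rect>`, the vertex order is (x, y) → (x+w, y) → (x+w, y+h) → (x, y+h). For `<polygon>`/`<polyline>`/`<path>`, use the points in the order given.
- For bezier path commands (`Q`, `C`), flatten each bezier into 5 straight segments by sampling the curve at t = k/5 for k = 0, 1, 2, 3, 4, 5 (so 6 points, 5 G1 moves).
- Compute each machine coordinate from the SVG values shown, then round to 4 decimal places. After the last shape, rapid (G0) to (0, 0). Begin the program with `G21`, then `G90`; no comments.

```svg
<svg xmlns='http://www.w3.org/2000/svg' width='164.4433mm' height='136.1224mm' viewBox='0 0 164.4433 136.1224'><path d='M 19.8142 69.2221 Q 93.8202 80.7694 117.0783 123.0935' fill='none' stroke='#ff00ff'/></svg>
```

G21
G90
G0 X19.8142 Y66.9003
M3 S434
G01 X47.3867 Y61.0503 F1436
G01 X70.8993 Y52.7382 F1436
G01 X90.3522 Y41.9639 F1436
G01 X105.7451 Y28.7275 F1436
G01 X117.0783 Y13.0289 F1436
M5
G0 X0.0000 Y0.0000

Since the viewBox matches the mm dimensions, user units are millimetres directly. The only transform is the Y-flip y_m = 136.1224 − y_svg.

Shape 1 is a quadratic bezier drawn with `<path>`. Its stroke #ff00ff means score at S434, F1436. After flipping Y the toolpath is (19.8142,66.9003) → (47.3867,61.0503) → (70.8993,52.7382) → (90.3522,41.9639) → (105.7451,28.7275) → (117.0783,13.0289).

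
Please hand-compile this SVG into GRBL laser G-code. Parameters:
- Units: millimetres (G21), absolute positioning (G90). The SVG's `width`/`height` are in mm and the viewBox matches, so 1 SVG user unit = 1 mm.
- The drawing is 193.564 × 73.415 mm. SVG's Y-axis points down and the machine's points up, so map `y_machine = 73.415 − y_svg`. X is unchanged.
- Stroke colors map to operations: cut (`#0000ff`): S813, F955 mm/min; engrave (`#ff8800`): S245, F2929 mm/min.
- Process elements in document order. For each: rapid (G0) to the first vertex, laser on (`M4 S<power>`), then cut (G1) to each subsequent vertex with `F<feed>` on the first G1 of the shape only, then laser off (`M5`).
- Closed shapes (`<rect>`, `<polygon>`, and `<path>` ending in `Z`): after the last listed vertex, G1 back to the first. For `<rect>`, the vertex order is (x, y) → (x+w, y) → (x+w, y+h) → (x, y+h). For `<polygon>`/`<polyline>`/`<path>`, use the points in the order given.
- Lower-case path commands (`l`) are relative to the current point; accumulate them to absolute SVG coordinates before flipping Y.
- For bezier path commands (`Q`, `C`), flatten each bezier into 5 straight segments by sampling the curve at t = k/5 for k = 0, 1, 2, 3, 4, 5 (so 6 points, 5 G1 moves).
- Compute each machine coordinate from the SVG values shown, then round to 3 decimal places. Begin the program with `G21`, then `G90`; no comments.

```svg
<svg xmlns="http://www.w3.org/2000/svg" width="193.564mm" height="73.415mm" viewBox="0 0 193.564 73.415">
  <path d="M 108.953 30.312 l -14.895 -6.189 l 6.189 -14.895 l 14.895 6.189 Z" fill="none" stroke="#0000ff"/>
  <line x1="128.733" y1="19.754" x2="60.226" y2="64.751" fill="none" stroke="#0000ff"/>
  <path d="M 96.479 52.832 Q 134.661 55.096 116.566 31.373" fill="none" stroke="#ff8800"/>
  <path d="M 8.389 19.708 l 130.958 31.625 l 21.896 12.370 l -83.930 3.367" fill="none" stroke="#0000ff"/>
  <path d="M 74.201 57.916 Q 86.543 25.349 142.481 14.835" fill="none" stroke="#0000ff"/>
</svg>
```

G21
G90
G0 X108.953 Y43.103
M4 S813
G1 X94.058 Y49.292 F955
G1 X100.247 Y64.187
G1 X115.142 Y57.998
G1 X108.953 Y43.103
M5
G0 X128.733 Y53.661
M4 S813
G1 X60.226 Y8.664 F955
M5
G0 X96.479 Y20.583
M4 S245
G1 X109.501 Y20.717 F2929
G1 X118.020 Y22.930
G1 X122.038 Y27.222
G1 X121.553 Y33.592
G1 X116.566 Y42.042
M5
G0 X8.389 Y53.707
M4 S813
G1 X139.347 Y22.082 F955
G1 X161.243 Y9.712
G1 X77.313 Y6.345
M5
G0 X74.201 Y15.499
M4 S813
G1 X80.882 Y27.644 F955
G1 X91.050 Y38.024
G1 X104.706 Y46.640
G1 X121.850 Y53.492
G1 X142.481 Y58.580
M5

viewBox `0 0 193.564 73.415` with mm width/height → 1 unit = 1 mm. Flip: y_m = 73.415 − y_svg.

**Shape 1** — `<path>` regular polygon, stroke `#0000ff` → cut (S813, F955). Machine vertices: (108.953,43.103) → (94.058,49.292) → (100.247,64.187) → (115.142,57.998) → (108.953,43.103). Closed: final G1 returns to the first vertex.

**Shape 2** — `<line>` line segment, stroke `#0000ff` → cut (S813, F955). Machine vertices: (128.733,53.661) → (60.226,8.664). Open path.

**Shape 3** — `<path>` quadratic bezier, stroke `#ff8800` → engrave (S245, F2929). Control points (SVG): P0=(96.479,52.832), P1=(134.661,55.096), P2=(116.566,31.373); sampled at t=k/5. Machine vertices: (96.479,20.583) → (109.501,20.717) → (118.020,22.930) → (122.038,27.222) → (121.553,33.592) → (116.566,42.042). Open path.

**Shape 4** — `<path>` open polyline, stroke `#0000ff` → cut (S813, F955). Machine vertices: (8.389,53.707) → (139.347,22.082) → (161.243,9.712) → (77.313,6.345). Open path.

**Shape 5** — `<path>` quadratic bezier, stroke `#0000ff` → cut (S813, F955). Control points (SVG): P0=(74.201,57.916), P1=(86.543,25.349), P2=(142.481,14.835); sampled at t=k/5. Machine vertices: (74.201,15.499) → (80.882,27.644) → (91.050,38.024) → (104.706,46.640) → (121.850,53.492) → (142.481,58.580). Open path.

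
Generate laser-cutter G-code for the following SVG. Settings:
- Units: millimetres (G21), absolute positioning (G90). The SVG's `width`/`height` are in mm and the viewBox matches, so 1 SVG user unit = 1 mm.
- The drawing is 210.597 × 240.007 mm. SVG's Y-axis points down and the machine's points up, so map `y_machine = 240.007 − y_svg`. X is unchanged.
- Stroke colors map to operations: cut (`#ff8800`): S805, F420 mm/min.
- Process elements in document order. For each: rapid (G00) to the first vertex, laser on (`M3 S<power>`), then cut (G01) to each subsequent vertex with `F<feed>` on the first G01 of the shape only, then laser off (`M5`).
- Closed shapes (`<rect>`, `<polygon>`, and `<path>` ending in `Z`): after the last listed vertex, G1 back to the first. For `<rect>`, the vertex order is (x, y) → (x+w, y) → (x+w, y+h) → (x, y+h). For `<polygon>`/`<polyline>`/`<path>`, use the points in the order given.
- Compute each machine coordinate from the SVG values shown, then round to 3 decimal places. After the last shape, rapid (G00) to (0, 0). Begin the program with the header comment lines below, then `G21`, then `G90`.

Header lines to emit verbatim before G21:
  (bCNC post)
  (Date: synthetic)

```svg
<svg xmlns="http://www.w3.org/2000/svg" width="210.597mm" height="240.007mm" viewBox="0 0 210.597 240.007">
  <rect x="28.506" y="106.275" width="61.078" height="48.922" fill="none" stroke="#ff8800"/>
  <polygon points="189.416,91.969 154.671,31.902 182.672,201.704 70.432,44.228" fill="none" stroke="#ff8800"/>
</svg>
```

viewBox `0 0 210.597 240.007` with mm width/height → 1 unit = 1 mm. Flip: y_m = 240.007 − y_svg.

**Shape 1** — `<rect>` rectangle, stroke `#ff8800` → cut (S805, F420). Machine vertices: (28.506,133.732) → (89.584,133.732) → (89.584,84.810) → (28.506,84.810) → (28.506,133.732). Closed: final G1 returns to the first vertex.

**Shape 2** — `<polygon>` closed polygon, stroke `#ff8800` → cut (S805, F420). Machine vertices: (189.416,148.038) → (154.671,208.105) → (182.672,38.303) → (70.432,195.779) → (189.416,148.038). Closed: final G1 returns to the first vertex.

(bCNC post)
(Date: synthetic)
G21
G90
G00 X28.506 Y133.732
M3 S805
G01 X89.584 Y133.732 F420
G01 X89.584 Y84.810
G01 X28.506 Y84.810
G01 X28.506 Y133.732
M5
G00 X189.416 Y148.038
M3 S805
G01 X154.671 Y208.105 F420
G01 X182.672 Y38.303
G01 X70.432 Y195.779
G01 X189.416 Y148.038
M5
G00 X0.000 Y0.000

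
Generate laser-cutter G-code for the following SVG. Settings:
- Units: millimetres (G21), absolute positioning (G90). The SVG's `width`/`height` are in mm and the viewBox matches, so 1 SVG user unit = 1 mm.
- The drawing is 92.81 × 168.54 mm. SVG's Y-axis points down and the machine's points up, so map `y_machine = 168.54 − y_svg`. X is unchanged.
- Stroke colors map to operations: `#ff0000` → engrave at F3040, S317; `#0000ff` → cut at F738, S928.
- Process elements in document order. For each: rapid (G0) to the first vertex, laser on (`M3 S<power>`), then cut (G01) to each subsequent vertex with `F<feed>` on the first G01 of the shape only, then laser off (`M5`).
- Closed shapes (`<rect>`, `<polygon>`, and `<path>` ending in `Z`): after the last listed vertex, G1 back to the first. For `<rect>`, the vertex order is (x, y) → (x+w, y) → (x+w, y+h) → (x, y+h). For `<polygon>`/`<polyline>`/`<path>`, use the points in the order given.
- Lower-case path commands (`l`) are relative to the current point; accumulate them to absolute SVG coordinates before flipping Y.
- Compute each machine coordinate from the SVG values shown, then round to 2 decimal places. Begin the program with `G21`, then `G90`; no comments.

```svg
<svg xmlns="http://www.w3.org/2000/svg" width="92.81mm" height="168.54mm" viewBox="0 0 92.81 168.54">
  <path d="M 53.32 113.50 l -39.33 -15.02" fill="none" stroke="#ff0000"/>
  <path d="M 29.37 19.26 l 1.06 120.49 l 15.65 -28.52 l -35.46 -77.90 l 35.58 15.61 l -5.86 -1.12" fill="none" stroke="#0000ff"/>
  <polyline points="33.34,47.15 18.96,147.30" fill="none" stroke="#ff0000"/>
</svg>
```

Since the viewBox matches the mm dimensions, user units are millimetres directly. The only transform is the Y-flip y_m = 168.54 − y_svg.

Shape 1 is a line segment drawn with `<path>`. Its stroke #ff0000 means engrave at S317, F3040. After flipping Y the toolpath is (53.32,55.04) → (13.99,70.06).

Shape 2 is a open polyline drawn with `<path>`. Its stroke #0000ff means cut at S928, F738. After flipping Y the toolpath is (29.37,149.28) → (30.43,28.79) → (46.08,57.31) → (10.62,135.21) → (46.20,119.60) → (40.34,120.72).

Shape 3 is a line segment drawn with `<polyline>`. Its stroke #ff0000 means engrave at S317, F3040. After flipping Y the toolpath is (33.34,121.39) → (18.96,21.24).

G21
G90
G0 X53.32 Y55.04
M3 S317
G01 X13.99 Y70.06 F3040
M5
G0 X29.37 Y149.28
M3 S928
G01 X30.43 Y28.79 F738
G01 X46.08 Y57.31
G01 X10.62 Y135.21
G01 X46.20 Y119.60
G01 X40.34 Y120.72
M5
G0 X33.34 Y121.39
M3 S317
G01 X18.96 Y21.24 F3040
M5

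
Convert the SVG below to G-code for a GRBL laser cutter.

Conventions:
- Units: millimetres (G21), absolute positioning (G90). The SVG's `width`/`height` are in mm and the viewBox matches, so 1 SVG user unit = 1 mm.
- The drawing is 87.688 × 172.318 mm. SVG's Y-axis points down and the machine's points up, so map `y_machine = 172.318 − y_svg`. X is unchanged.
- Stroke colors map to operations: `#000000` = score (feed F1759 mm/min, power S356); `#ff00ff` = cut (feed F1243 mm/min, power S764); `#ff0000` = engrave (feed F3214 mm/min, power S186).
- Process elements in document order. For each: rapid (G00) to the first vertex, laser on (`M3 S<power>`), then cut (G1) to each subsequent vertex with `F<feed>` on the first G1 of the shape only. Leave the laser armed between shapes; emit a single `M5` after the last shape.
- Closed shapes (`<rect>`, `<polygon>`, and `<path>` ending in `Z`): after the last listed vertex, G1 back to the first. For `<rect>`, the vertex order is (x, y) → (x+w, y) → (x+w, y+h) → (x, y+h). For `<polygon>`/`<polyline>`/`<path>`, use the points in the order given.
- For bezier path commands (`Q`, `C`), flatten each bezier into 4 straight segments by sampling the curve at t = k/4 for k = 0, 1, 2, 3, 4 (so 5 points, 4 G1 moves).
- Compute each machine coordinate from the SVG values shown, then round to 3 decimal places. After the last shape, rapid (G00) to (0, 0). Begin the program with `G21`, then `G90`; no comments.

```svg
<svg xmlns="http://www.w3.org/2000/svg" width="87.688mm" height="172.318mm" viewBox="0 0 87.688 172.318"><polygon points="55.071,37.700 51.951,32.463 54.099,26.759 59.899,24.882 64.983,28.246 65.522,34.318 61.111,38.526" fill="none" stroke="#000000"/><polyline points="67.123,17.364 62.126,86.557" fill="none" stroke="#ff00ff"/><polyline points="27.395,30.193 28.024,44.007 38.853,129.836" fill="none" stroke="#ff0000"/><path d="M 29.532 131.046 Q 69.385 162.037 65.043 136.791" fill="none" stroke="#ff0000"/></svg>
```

Since the viewBox matches the mm dimensions, user units are millimetres directly. The only transform is the Y-flip y_m = 172.318 − y_svg.

Shape 1 is a regular polygon drawn with `<polygon>`. Its stroke #000000 means score at S356, F1759. After flipping Y the toolpath is (55.071,134.618) → (51.951,139.855) → (54.099,145.559) → (59.899,147.436) → (64.983,144.072) → (65.522,138.000) → (61.111,133.792) → (55.071,134.618), returning to the start.

Shape 2 is a line segment drawn with `<polyline>`. Its stroke #ff00ff means cut at S764, F1243. After flipping Y the toolpath is (67.123,154.954) → (62.126,85.761).

Shape 3 is a open polyline drawn with `<polyline>`. Its stroke #ff0000 means engrave at S186, F3214. After flipping Y the toolpath is (27.395,142.125) → (28.024,128.311) → (38.853,42.482).

Shape 4 is a quadratic bezier drawn with `<path>`. Its stroke #ff0000 means engrave at S186, F3214. After flipping Y the toolpath is (29.532,41.272) → (46.696,29.291) → (58.336,24.340) → (64.452,26.419) → (65.043,35.527).

G21
G90
G00 X55.071 Y134.618
M3 S356
G1 X51.951 Y139.855 F1759
G1 X54.099 Y145.559
G1 X59.899 Y147.436
G1 X64.983 Y144.072
G1 X65.522 Y138.000
G1 X61.111 Y133.792
G1 X55.071 Y134.618
G00 X67.123 Y154.954
M3 S764
G1 X62.126 Y85.761 F1243
G00 X27.395 Y142.125
M3 S186
G1 X28.024 Y128.311 F3214
G1 X38.853 Y42.482
G00 X29.532 Y41.272
M3 S186
G1 X46.696 Y29.291 F3214
G1 X58.336 Y24.340
G1 X64.452 Y26.419
G1 X65.043 Y35.527
M5
G00 X0.000 Y0.000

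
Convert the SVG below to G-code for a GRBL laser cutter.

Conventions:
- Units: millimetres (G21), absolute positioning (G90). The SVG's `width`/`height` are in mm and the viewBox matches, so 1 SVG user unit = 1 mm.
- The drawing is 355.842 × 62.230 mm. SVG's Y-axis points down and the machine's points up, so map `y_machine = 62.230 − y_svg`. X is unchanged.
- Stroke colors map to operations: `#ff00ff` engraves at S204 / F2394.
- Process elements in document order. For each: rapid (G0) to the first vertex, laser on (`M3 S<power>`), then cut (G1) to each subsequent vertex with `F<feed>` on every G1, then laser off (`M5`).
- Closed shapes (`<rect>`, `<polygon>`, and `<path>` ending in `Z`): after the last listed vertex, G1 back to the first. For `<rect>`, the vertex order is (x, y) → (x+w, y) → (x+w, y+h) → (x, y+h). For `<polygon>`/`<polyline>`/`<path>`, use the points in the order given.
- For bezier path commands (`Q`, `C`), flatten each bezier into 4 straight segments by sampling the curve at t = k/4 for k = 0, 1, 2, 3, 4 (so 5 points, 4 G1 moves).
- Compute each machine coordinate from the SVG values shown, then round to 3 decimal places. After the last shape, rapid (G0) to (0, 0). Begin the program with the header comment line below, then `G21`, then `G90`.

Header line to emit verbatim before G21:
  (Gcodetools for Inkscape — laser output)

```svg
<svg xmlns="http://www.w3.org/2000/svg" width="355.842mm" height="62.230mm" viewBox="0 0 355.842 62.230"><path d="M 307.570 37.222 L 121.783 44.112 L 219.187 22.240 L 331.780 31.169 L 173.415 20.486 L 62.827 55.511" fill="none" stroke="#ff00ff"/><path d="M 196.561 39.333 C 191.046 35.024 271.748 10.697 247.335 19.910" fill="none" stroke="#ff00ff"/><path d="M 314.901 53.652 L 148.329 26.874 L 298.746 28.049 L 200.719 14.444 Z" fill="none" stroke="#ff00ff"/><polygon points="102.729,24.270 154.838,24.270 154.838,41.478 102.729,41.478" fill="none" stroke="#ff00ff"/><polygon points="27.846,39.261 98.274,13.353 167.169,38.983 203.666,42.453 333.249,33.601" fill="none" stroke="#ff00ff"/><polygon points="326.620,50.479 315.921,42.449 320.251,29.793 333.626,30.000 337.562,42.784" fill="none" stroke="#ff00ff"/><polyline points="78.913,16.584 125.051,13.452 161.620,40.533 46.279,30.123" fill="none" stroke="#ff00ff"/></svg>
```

viewBox `0 0 355.842 62.230` with mm width/height → 1 unit = 1 mm. Flip: y_m = 62.230 − y_svg.

**Shape 1** — `<path>` open polyline, stroke `#ff00ff` → engrave (S204, F2394). Machine vertices: (307.570,25.008) → (121.783,18.118) → (219.187,39.990) → (331.780,31.061) → (173.415,41.744) → (62.827,6.719). Open path.

**Shape 2** — `<path>` cubic bezier, stroke `#ff00ff` → engrave (S204, F2394). Control points (SVG): P0=(196.561,39.333), P1=(191.046,35.024), P2=(271.748,10.697), P3=(247.335,19.910); sampled at t=k/4. Machine vertices: (196.561,22.897) → (205.601,29.045) → (229.035,37.679) → (248.925,43.778) → (247.335,42.320). Open path.

**Shape 3** — `<path>` closed polygon, stroke `#ff00ff` → engrave (S204, F2394). Machine vertices: (314.901,8.578) → (148.329,35.356) → (298.746,34.181) → (200.719,47.786) → (314.901,8.578). Closed: final G1 returns to the first vertex.

**Shape 4** — `<polygon>` rectangle, stroke `#ff00ff` → engrave (S204, F2394). Machine vertices: (102.729,37.960) → (154.838,37.960) → (154.838,20.752) → (102.729,20.752) → (102.729,37.960). Closed: final G1 returns to the first vertex.

**Shape 5** — `<polygon>` closed polygon, stroke `#ff00ff` → engrave (S204, F2394). Machine vertices: (27.846,22.969) → (98.274,48.877) → (167.169,23.247) → (203.666,19.777) → (333.249,28.629) → (27.846,22.969). Closed: final G1 returns to the first vertex.

**Shape 6** — `<polygon>` regular polygon, stroke `#ff00ff` → engrave (S204, F2394). Machine vertices: (326.620,11.751) → (315.921,19.781) → (320.251,32.437) → (333.626,32.230) → (337.562,19.446) → (326.620,11.751). Closed: final G1 returns to the first vertex.

**Shape 7** — `<polyline>` open polyline, stroke `#ff00ff` → engrave (S204, F2394). Machine vertices: (78.913,45.646) → (125.051,48.778) → (161.620,21.697) → (46.279,32.107). Open path.

(Gcodetools for Inkscape — laser output)
G21
G90
G0 X307.570 Y25.008
M3 S204
G1 X121.783 Y18.118 F2394
G1 X219.187 Y39.990 F2394
G1 X331.780 Y31.061 F2394
G1 X173.415 Y41.744 F2394
G1 X62.827 Y6.719 F2394
M5
G0 X196.561 Y22.897
M3 S204
G1 X205.601 Y29.045 F2394
G1 X229.035 Y37.679 F2394
G1 X248.925 Y43.778 F2394
G1 X247.335 Y42.320 F2394
M5
G0 X314.901 Y8.578
M3 S204
G1 X148.329 Y35.356 F2394
G1 X298.746 Y34.181 F2394
G1 X200.719 Y47.786 F2394
G1 X314.901 Y8.578 F2394
M5
G0 X102.729 Y37.960
M3 S204
G1 X154.838 Y37.960 F2394
G1 X154.838 Y20.752 F2394
G1 X102.729 Y20.752 F2394
G1 X102.729 Y37.960 F2394
M5
G0 X27.846 Y22.969
M3 S204
G1 X98.274 Y48.877 F2394
G1 X167.169 Y23.247 F2394
G1 X203.666 Y19.777 F2394
G1 X333.249 Y28.629 F2394
G1 X27.846 Y22.969 F2394
M5
G0 X326.620 Y11.751
M3 S204
G1 X315.921 Y19.781 F2394
G1 X320.251 Y32.437 F2394
G1 X333.626 Y32.230 F2394
G1 X337.562 Y19.446 F2394
G1 X326.620 Y11.751 F2394
M5
G0 X78.913 Y45.646
M3 S204
G1 X125.051 Y48.778 F2394
G1 X161.620 Y21.697 F2394
G1 X46.279 Y32.107 F2394
M5
G0 X0.000 Y0.000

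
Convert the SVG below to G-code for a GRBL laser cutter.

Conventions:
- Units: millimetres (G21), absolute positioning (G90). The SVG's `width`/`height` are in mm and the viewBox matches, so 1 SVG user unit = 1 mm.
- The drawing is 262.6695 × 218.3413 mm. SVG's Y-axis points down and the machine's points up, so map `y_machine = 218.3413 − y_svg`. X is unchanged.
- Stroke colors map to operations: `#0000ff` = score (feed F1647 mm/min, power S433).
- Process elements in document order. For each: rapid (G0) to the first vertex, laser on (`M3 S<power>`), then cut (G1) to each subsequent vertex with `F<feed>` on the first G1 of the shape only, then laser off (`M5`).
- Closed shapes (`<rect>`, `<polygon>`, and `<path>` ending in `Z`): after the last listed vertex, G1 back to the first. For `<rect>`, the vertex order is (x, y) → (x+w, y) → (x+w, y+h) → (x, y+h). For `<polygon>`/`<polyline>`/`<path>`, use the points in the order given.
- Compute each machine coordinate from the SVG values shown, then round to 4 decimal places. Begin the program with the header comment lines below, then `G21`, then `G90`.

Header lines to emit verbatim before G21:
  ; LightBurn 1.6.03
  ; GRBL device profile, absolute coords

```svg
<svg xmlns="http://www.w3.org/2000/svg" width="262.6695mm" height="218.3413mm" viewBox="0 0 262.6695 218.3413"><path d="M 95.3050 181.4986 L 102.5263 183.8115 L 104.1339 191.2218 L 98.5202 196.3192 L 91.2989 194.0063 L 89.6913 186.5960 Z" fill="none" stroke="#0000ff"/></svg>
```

; LightBurn 1.6.03
; GRBL device profile, absolute coords
G21
G90
G0 X95.3050 Y36.8427
M3 S433
G1 X102.5263 Y34.5298 F1647
G1 X104.1339 Y27.1195
G1 X98.5202 Y22.0221
G1 X91.2989 Y24.3350
G1 X89.6913 Y31.7453
G1 X95.3050 Y36.8427
M5

Since the viewBox matches the mm dimensions, user units are millimetres directly. The only transform is the Y-flip y_m = 218.3413 − y_svg.

Shape 1 is a regular polygon drawn with `<path>`. Its stroke #0000ff means score at S433, F1647. After flipping Y the toolpath is (95.3050,36.8427) → (102.5263,34.5298) → (104.1339,27.1195) → (98.5202,22.0221) → (91.2989,24.3350) → (89.6913,31.7453) → (95.3050,36.8427), returning to the start.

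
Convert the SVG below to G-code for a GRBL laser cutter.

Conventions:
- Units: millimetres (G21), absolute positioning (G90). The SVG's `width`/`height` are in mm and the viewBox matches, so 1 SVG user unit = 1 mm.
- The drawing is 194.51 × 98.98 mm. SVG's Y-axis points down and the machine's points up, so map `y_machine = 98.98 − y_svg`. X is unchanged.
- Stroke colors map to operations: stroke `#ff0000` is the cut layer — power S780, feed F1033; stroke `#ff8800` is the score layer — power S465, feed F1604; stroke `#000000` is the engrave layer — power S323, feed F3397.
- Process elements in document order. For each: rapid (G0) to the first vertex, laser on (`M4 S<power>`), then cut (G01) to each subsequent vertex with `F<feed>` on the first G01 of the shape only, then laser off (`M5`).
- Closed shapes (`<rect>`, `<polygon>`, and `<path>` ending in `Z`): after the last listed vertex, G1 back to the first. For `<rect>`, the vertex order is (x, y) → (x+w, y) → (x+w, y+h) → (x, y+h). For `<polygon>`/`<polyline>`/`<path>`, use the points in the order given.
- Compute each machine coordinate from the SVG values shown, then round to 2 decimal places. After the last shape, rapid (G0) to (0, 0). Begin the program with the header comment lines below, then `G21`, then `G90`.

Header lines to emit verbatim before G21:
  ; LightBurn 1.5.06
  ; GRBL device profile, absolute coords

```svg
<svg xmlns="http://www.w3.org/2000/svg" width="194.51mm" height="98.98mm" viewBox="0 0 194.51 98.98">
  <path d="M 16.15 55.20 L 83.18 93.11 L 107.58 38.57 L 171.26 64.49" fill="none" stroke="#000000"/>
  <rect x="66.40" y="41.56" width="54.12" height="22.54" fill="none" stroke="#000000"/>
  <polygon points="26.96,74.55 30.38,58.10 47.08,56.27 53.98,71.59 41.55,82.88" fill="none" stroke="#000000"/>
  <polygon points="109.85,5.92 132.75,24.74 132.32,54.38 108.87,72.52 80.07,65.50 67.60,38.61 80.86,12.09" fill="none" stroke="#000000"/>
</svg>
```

viewBox `0 0 194.51 98.98` with mm width/height → 1 unit = 1 mm. Flip: y_m = 98.98 − y_svg.

**Shape 1** — `<path>` open polyline, stroke `#000000` → engrave (S323, F3397). Machine vertices: (16.15,43.78) → (83.18,5.87) → (107.58,60.41) → (171.26,34.49). Open path.

**Shape 2** — `<rect>` rectangle, stroke `#000000` → engrave (S323, F3397). Machine vertices: (66.40,57.42) → (120.52,57.42) → (120.52,34.88) → (66.40,34.88) → (66.40,57.42). Closed: final G1 returns to the first vertex.

**Shape 3** — `<polygon>` regular polygon, stroke `#000000` → engrave (S323, F3397). Machine vertices: (26.96,24.43) → (30.38,40.88) → (47.08,42.71) → (53.98,27.39) → (41.55,16.10) → (26.96,24.43). Closed: final G1 returns to the first vertex.

**Shape 4** — `<polygon>` regular polygon, stroke `#000000` → engrave (S323, F3397). Machine vertices: (109.85,93.06) → (132.75,74.24) → (132.32,44.60) → (108.87,26.46) → (80.07,33.48) → (67.60,60.37) → (80.86,86.89) → (109.85,93.06). Closed: final G1 returns to the first vertex.

; LightBurn 1.5.06
; GRBL device profile, absolute coords
G21
G90
G0 X16.15 Y43.78
M4 S323
G01 X83.18 Y5.87 F3397
G01 X107.58 Y60.41
G01 X171.26 Y34.49
M5
G0 X66.40 Y57.42
M4 S323
G01 X120.52 Y57.42 F3397
G01 X120.52 Y34.88
G01 X66.40 Y34.88
G01 X66.40 Y57.42
M5
G0 X26.96 Y24.43
M4 S323
G01 X30.38 Y40.88 F3397
G01 X47.08 Y42.71
G01 X53.98 Y27.39
G01 X41.55 Y16.10
G01 X26.96 Y24.43
M5
G0 X109.85 Y93.06
M4 S323
G01 X132.75 Y74.24 F3397
G01 X132.32 Y44.60
G01 X108.87 Y26.46
G01 X80.07 Y33.48
G01 X67.60 Y60.37
G01 X80.86 Y86.89
G01 X109.85 Y93.06
M5
G0 X0.00 Y0.00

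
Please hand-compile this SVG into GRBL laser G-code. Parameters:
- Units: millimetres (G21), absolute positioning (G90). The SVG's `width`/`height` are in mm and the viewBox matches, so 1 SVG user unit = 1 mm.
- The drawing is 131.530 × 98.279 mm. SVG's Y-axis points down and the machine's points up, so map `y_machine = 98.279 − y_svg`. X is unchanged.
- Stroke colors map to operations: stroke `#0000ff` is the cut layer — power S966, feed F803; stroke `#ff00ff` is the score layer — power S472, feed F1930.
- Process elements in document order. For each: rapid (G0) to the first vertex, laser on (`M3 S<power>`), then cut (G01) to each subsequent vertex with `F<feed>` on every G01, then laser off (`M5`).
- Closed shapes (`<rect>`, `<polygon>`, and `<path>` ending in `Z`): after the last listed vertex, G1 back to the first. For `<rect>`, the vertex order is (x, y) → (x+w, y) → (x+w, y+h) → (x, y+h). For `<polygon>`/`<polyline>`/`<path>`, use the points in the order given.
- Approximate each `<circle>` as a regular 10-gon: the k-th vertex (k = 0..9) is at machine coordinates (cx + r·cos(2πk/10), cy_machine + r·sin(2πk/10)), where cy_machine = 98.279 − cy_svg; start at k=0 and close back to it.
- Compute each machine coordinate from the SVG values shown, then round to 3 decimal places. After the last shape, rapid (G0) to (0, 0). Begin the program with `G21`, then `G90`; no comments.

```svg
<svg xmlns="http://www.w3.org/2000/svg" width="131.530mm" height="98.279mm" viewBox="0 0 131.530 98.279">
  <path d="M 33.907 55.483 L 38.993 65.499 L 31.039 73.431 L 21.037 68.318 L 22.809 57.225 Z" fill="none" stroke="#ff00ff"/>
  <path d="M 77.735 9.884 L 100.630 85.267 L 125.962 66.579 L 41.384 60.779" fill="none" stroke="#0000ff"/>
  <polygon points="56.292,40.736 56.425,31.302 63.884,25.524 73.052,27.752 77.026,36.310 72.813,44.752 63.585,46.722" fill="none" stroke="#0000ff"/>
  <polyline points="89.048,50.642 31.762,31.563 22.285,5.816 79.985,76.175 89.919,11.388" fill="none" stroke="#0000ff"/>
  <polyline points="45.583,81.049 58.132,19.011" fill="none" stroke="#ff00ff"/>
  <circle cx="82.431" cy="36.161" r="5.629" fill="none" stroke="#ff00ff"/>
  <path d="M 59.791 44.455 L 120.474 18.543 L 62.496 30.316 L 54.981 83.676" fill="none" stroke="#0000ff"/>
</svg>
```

1 u = 1 mm; y_m = 98.279 − y.

[1] `<path>` regular polygon, #ff00ff→score S472 F1930: (33.907,42.796) → (38.993,32.780) → (31.039,24.848) → (21.037,29.961) → (22.809,41.054) → (33.907,42.796) (closed)

[2] `<path>` open polyline, #0000ff→cut S966 F803: (77.735,88.395) → (100.630,13.012) → (125.962,31.700) → (41.384,37.500)

[3] `<polygon>` regular polygon, #0000ff→cut S966 F803: (56.292,57.543) → (56.425,66.977) → (63.884,72.755) → (73.052,70.527) → (77.026,61.969) → (72.813,53.527) → (63.585,51.557) → (56.292,57.543) (closed)

[4] `<polyline>` open polyline, #0000ff→cut S966 F803: (89.048,47.637) → (31.762,66.716) → (22.285,92.463) → (79.985,22.104) → (89.919,86.891)

[5] `<polyline>` line segment, #ff00ff→score S472 F1930: (45.583,17.230) → (58.132,79.268)

[6] `<circle>` circle, #ff00ff→score S472 F1930: (88.060,62.118) → (86.985,65.427) → (84.170,67.471) → (80.692,67.471) → (77.877,65.427) → (76.802,62.118) → (77.877,58.809) → (80.692,56.765) → (84.170,56.765) → (86.985,58.809) → (88.060,62.118) (closed)

[7] `<path>` open polyline, #0000ff→cut S966 F803: (59.791,53.824) → (120.474,79.736) → (62.496,67.963) → (54.981,14.603)

G21
G90
G0 X33.907 Y42.796
M3 S472
G01 X38.993 Y32.780 F1930
G01 X31.039 Y24.848 F1930
G01 X21.037 Y29.961 F1930
G01 X22.809 Y41.054 F1930
G01 X33.907 Y42.796 F1930
M5
G0 X77.735 Y88.395
M3 S966
G01 X100.630 Y13.012 F803
G01 X125.962 Y31.700 F803
G01 X41.384 Y37.500 F803
M5
G0 X56.292 Y57.543
M3 S966
G01 X56.425 Y66.977 F803
G01 X63.884 Y72.755 F803
G01 X73.052 Y70.527 F803
G01 X77.026 Y61.969 F803
G01 X72.813 Y53.527 F803
G01 X63.585 Y51.557 F803
G01 X56.292 Y57.543 F803
M5
G0 X89.048 Y47.637
M3 S966
G01 X31.762 Y66.716 F803
G01 X22.285 Y92.463 F803
G01 X79.985 Y22.104 F803
G01 X89.919 Y86.891 F803
M5
G0 X45.583 Y17.230
M3 S472
G01 X58.132 Y79.268 F1930
M5
G0 X88.060 Y62.118
M3 S472
G01 X86.985 Y65.427 F1930
G01 X84.170 Y67.471 F1930
G01 X80.692 Y67.471 F1930
G01 X77.877 Y65.427 F1930
G01 X76.802 Y62.118 F1930
G01 X77.877 Y58.809 F1930
G01 X80.692 Y56.765 F1930
G01 X84.170 Y56.765 F1930
G01 X86.985 Y58.809 F1930
G01 X88.060 Y62.118 F1930
M5
G0 X59.791 Y53.824
M3 S966
G01 X120.474 Y79.736 F803
G01 X62.496 Y67.963 F803
G01 X54.981 Y14.603 F803
M5
G0 X0.000 Y0.000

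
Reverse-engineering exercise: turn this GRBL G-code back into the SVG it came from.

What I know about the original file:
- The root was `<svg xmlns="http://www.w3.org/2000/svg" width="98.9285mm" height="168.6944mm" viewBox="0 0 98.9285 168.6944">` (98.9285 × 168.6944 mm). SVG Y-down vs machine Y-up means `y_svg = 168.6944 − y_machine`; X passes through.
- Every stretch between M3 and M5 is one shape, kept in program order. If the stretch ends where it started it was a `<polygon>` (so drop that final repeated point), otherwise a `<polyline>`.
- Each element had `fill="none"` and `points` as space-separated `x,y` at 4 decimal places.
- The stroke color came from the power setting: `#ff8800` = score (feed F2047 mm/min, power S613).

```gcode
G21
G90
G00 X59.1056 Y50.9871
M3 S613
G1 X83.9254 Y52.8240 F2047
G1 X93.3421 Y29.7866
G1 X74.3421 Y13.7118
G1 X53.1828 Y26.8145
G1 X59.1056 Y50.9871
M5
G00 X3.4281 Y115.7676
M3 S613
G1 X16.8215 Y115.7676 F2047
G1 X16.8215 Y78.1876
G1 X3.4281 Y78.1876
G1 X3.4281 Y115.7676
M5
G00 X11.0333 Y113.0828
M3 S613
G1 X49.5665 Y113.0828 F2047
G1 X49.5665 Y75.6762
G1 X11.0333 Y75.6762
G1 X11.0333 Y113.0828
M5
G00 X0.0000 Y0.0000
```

<svg xmlns="http://www.w3.org/2000/svg" width="98.9285mm" height="168.6944mm" viewBox="0 0 98.9285 168.6944">
  <polygon points="59.1056,117.7073 83.9254,115.8704 93.3421,138.9078 74.3421,154.9826 53.1828,141.8799" fill="none" stroke="#ff8800"/>
  <polygon points="3.4281,52.9268 16.8215,52.9268 16.8215,90.5068 3.4281,90.5068" fill="none" stroke="#ff8800"/>
  <polygon points="11.0333,55.6116 49.5665,55.6116 49.5665,93.0182 11.0333,93.0182" fill="none" stroke="#ff8800"/>
</svg>

Each laser-on run becomes one SVG element. Flip Y back into SVG space with y_svg = 168.6944 − y_machine. Every run uses S613, so all elements get stroke `#ff8800` (score).

Run 1: The run returns to its start, so emit a `<polygon>` with points (Y-flipped): 59.1056,117.7073 83.9254,115.8704 93.3421,138.9078 74.3421,154.9826 53.1828,141.8799.

Run 2: The run returns to its start, so emit a `<polygon>` with points (Y-flipped): 3.4281,52.9268 16.8215,52.9268 16.8215,90.5068 3.4281,90.5068.

Run 3: The run returns to its start, so emit a `<polygon>` with points (Y-flipped): 11.0333,55.6116 49.5665,55.6116 49.5665,93.0182 11.0333,93.0182.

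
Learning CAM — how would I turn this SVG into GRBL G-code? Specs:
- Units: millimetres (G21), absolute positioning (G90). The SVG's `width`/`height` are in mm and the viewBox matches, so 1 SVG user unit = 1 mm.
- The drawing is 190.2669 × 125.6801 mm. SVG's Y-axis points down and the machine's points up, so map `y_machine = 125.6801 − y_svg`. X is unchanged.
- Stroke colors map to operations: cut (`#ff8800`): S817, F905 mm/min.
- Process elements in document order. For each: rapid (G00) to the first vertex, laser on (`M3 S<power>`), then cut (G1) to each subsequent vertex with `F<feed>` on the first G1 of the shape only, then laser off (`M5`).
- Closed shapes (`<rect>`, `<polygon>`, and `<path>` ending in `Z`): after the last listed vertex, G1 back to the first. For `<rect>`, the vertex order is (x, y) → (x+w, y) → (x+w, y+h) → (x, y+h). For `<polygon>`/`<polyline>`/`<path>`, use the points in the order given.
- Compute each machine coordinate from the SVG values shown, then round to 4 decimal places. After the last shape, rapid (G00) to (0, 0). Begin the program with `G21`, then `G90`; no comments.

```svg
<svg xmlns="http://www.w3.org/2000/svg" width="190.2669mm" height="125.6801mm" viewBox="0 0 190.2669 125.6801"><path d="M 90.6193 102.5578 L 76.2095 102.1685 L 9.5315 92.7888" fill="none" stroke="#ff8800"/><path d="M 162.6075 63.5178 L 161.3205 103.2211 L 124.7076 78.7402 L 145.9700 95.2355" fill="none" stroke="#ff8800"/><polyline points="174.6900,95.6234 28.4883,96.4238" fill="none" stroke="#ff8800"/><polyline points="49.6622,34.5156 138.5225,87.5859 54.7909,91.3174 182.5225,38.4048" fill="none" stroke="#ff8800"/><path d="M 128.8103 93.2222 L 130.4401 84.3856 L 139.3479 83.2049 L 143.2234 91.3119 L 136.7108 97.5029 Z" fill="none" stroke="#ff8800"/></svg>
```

viewBox `0 0 190.2669 125.6801` with mm width/height → 1 unit = 1 mm. Flip: y_m = 125.6801 − y_svg.

**Shape 1** — `<path>` open polyline, stroke `#ff8800` → cut (S817, F905). Machine vertices: (90.6193,23.1223) → (76.2095,23.5116) → (9.5315,32.8913). Open path.

**Shape 2** — `<path>` open polyline, stroke `#ff8800` → cut (S817, F905). Machine vertices: (162.6075,62.1623) → (161.3205,22.4590) → (124.7076,46.9399) → (145.9700,30.4446). Open path.

**Shape 3** — `<polyline>` line segment, stroke `#ff8800` → cut (S817, F905). Machine vertices: (174.6900,30.0567) → (28.4883,29.2563). Open path.

**Shape 4** — `<polyline>` open polyline, stroke `#ff8800` → cut (S817, F905). Machine vertices: (49.6622,91.1645) → (138.5225,38.0942) → (54.7909,34.3627) → (182.5225,87.2753). Open path.

**Shape 5** — `<path>` regular polygon, stroke `#ff8800` → cut (S817, F905). Machine vertices: (128.8103,32.4579) → (130.4401,41.2945) → (139.3479,42.4752) → (143.2234,34.3682) → (136.7108,28.1772) → (128.8103,32.4579). Closed: final G1 returns to the first vertex.

G21
G90
G00 X90.6193 Y23.1223
M3 S817
G1 X76.2095 Y23.5116 F905
G1 X9.5315 Y32.8913
M5
G00 X162.6075 Y62.1623
M3 S817
G1 X161.3205 Y22.4590 F905
G1 X124.7076 Y46.9399
G1 X145.9700 Y30.4446
M5
G00 X174.6900 Y30.0567
M3 S817
G1 X28.4883 Y29.2563 F905
M5
G00 X49.6622 Y91.1645
M3 S817
G1 X138.5225 Y38.0942 F905
G1 X54.7909 Y34.3627
G1 X182.5225 Y87.2753
M5
G00 X128.8103 Y32.4579
M3 S817
G1 X130.4401 Y41.2945 F905
G1 X139.3479 Y42.4752
G1 X143.2234 Y34.3682
G1 X136.7108 Y28.1772
G1 X128.8103 Y32.4579
M5
G00 X0.0000 Y0.0000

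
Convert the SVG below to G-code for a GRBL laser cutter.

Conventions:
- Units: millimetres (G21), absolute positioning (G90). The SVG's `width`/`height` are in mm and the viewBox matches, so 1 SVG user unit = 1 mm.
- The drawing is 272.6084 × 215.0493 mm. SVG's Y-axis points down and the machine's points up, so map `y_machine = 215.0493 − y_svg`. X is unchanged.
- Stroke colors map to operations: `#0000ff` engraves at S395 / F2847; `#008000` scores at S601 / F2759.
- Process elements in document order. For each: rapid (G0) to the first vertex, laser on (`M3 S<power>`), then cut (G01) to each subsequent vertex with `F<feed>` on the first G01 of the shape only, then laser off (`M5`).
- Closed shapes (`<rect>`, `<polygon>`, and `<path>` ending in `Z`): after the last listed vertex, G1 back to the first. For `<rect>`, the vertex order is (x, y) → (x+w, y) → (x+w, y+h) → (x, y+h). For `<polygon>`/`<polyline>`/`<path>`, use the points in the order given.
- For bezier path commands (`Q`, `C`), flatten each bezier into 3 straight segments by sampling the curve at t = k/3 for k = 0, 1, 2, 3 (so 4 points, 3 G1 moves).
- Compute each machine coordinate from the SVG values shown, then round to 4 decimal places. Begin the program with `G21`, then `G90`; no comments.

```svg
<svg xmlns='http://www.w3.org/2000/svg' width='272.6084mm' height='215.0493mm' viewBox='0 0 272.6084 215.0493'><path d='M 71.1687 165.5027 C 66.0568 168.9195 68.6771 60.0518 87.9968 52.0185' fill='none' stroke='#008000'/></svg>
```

1 u = 1 mm; y_m = 215.0493 − y.

[1] `<path>` cubic bezier, #008000→score S601 F2759: (71.1687,49.5466) → (68.9663,75.6647) → (73.9114,129.2793) → (87.9968,163.0308)

G21
G90
G0 X71.1687 Y49.5466
M3 S601
G01 X68.9663 Y75.6647 F2759
G01 X73.9114 Y129.2793
G01 X87.9968 Y163.0308
M5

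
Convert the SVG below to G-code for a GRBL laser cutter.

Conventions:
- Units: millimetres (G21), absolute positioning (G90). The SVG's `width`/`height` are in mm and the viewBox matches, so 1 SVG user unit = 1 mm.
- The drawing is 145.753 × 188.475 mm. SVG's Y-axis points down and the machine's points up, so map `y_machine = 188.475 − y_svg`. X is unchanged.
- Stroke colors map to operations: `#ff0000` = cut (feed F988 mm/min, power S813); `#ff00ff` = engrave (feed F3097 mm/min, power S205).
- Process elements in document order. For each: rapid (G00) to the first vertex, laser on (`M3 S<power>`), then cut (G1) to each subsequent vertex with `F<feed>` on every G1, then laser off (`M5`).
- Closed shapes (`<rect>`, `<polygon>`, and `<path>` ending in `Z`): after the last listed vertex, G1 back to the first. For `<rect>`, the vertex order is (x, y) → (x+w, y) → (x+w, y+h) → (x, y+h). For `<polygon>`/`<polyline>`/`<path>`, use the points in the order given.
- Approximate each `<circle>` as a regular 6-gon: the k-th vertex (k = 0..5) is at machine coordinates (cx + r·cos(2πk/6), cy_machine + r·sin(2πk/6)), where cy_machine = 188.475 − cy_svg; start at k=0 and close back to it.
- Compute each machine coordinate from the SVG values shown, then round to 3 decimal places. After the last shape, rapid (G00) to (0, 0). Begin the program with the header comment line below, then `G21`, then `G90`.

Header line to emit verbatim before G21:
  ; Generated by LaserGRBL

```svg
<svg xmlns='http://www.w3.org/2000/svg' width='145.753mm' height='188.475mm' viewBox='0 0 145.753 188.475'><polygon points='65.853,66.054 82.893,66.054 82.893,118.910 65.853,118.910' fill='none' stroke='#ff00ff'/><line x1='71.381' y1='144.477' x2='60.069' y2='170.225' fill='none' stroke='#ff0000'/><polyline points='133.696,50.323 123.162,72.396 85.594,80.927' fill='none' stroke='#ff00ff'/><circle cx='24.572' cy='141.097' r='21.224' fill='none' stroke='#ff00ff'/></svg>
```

; Generated by LaserGRBL
G21
G90
G00 X65.853 Y122.421
M3 S205
G1 X82.893 Y122.421 F3097
G1 X82.893 Y69.565 F3097
G1 X65.853 Y69.565 F3097
G1 X65.853 Y122.421 F3097
M5
G00 X71.381 Y43.998
M3 S813
G1 X60.069 Y18.250 F988
M5
G00 X133.696 Y138.152
M3 S205
G1 X123.162 Y116.079 F3097
G1 X85.594 Y107.548 F3097
M5
G00 X45.796 Y47.378
M3 S205
G1 X35.184 Y65.759 F3097
G1 X13.960 Y65.759 F3097
G1 X3.348 Y47.378 F3097
G1 X13.960 Y28.997 F3097
G1 X35.184 Y28.997 F3097
G1 X45.796 Y47.378 F3097
M5
G00 X0.000 Y0.000

viewBox `0 0 145.753 188.475` with mm width/height → 1 unit = 1 mm. Flip: y_m = 188.475 − y_svg.

**Shape 1** — `<polygon>` rectangle, stroke `#ff00ff` → engrave (S205, F3097). Machine vertices: (65.853,122.421) → (82.893,122.421) → (82.893,69.565) → (65.853,69.565) → (65.853,122.421). Closed: final G1 returns to the first vertex.

**Shape 2** — `<line>` line segment, stroke `#ff0000` → cut (S813, F988). Machine vertices: (71.381,43.998) → (60.069,18.250). Open path.

**Shape 3** — `<polyline>` open polyline, stroke `#ff00ff` → engrave (S205, F3097). Machine vertices: (133.696,138.152) → (123.162,116.079) → (85.594,107.548). Open path.

**Shape 4** — `<circle>` circle, stroke `#ff00ff` → engrave (S205, F3097). Machine vertices: (45.796,47.378) → (35.184,65.759) → (13.960,65.759) → (3.348,47.378) → (13.960,28.997) → (35.184,28.997) → (45.796,47.378). Closed: final G1 returns to the first vertex.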